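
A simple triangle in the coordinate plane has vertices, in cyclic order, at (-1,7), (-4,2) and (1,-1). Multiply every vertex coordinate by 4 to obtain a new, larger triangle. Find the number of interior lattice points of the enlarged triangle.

By the shoelace formula, twice the signed area is |[(-1)·2 − (-4)·7] + [(-4)·(-1) − 1·2] + [1·7 − (-1)·(-1)]| = 34, so the area is 17.
Summing gcd(|Δx|,|Δy|) over the edges gives the boundary count: gcd(3,5) + gcd(5,3) + gcd(2,8) = 1+1+2 = 4.
Scaling by 4 multiplies the area by 4² = 16 (so the new area is 272) and multiplies the boundary lattice-point count by 4, giving 16.
By Pick's theorem, the interior count of the dilated polygon is 272 − 16/2 + 1 = 265.

265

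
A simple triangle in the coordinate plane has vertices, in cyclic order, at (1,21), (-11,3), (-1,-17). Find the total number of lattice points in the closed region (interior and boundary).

The shoelace formula gives twice the area as |[1·3 − (-11)·21] + [(-11)·(-17) − (-1)·3] + [(-1)·21 − 1·(-17)]| = 420, so the area is 210.
Summing gcd(|Δx|,|Δy|) over the edges gives the boundary count: gcd(12,18) + gcd(10,20) + gcd(2,38) = 6+10+2 = 18.
Pick's theorem gives I = A − B/2 + 1 = 210 − 18/2 + 1 = 202, so the closed region contains I + B = 202 + 18 = 220 lattice points.

220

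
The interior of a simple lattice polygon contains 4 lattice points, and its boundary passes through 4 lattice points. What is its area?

Pick's theorem states A = I + B/2 − 1, so A = 4 + 4/2 − 1 = 5.

5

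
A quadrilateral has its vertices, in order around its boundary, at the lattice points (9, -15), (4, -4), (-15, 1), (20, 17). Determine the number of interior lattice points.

379

By the shoelace formula, twice the signed area is |(9·(-4) − 4·(-15)) + (4·1 − (-15)·(-4)) + ((-15)·17 − 20·1) + (20·(-15) − 9·17)| = 760, so the area is 380.
Along each edge there are gcd(|Δx|,|Δy|)+1 lattice points, so counting each shared vertex once the boundary has gcd(5,11) + gcd(19,5) + gcd(35,16) + gcd(11,32) = 1+1+1+1 = 4.
By Pick's theorem A = I + B/2 − 1, so I = 380 − 4/2 + 1 = 379.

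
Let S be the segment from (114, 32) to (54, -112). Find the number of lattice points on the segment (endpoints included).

13

The number of lattice points on a segment between lattice points is gcd(|Δx|,|Δy|) + 1 = gcd(60,144) + 1 = 12 + 1 = 13.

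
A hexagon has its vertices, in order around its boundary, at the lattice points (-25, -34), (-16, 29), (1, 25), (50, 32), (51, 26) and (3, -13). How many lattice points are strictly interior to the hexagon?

The shoelace formula gives twice the area as |[(-25)·29 − (-16)·(-34)] + [(-16)·25 − 1·29] + [1·32 − 50·25] + [50·26 − 51·32] + [51·(-13) − 3·26] + [3·(-34) − (-25)·(-13)]| = 4416, so the area is 2208.
Summing gcd(|Δx|,|Δy|) over the edges gives the boundary count: gcd(9,63) + gcd(17,4) + gcd(49,7) + gcd(1,6) + gcd(48,39) + gcd(28,21) = 9+1+7+1+3+7 = 28.
By Pick's theorem A = I + B/2 − 1, so I = 2208 − 28/2 + 1 = 2195.

2195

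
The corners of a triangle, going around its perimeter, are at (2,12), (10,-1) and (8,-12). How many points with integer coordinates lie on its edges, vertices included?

The number of boundary lattice points is Σ gcd(|Δx|,|Δy|) = gcd(8,13) + gcd(2,11) + gcd(6,24) = 1+1+6 = 8.

8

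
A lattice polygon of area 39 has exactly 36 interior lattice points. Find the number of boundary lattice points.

8

Pick's theorem gives A = I + B/2 − 1, so B = 2(A − I + 1) = 2(39 − 36 + 1) = 8.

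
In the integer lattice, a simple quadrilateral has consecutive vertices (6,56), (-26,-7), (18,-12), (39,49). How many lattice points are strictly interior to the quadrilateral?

By the shoelace formula, twice the signed area is |[6·(-7) − (-26)·56] + [(-26)·(-12) − 18·(-7)] + [18·49 − 39·(-12)] + [39·56 − 6·49]| = 5092, so the area is 2546.
Along each edge there are gcd(|Δx|,|Δy|)+1 lattice points, so counting each shared vertex once the boundary has gcd(32,63) + gcd(44,5) + gcd(21,61) + gcd(33,7) = 1+1+1+1 = 4.
By Pick's theorem A = I + B/2 − 1, so I = 2546 − 4/2 + 1 = 2545.

2545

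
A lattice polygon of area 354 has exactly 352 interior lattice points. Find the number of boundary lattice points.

Pick's theorem gives A = I + B/2 − 1, so B = 2(A − I + 1) = 2(354 − 352 + 1) = 6.

6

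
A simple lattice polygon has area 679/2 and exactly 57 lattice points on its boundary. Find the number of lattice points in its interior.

Pick's theorem A = I + B/2 − 1 rearranges to I = A − B/2 + 1 = 679/2 − 57/2 + 1 = 312.

312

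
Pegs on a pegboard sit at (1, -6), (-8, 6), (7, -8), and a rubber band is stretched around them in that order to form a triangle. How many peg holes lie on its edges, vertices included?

Along each edge there are gcd(|Δx|,|Δy|)+1 lattice points, so counting each shared vertex once the boundary has gcd(9,12) + gcd(15,14) + gcd(6,2) = 3+1+2 = 6.

6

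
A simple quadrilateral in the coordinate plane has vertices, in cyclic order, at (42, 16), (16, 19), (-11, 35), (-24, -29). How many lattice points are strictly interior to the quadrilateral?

1650

Using the shoelace formula, 2A = |[42·19 − 16·16] + [16·35 − (-11)·19] + [(-11)·(-29) − (-24)·35] + [(-24)·16 − 42·(-29)]| = 3304, so the area is 1652.
Summing gcd(|Δx|,|Δy|) over the edges gives the boundary count: gcd(26,3) + gcd(27,16) + gcd(13,64) + gcd(66,45) = 1+1+1+3 = 6.
Pick's theorem gives I = A − B/2 + 1 = 1652 − 6/2 + 1 = 1650.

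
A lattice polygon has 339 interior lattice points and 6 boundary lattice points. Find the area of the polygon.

341

Pick's theorem states A = I + B/2 − 1, so A = 339 + 6/2 − 1 = 341.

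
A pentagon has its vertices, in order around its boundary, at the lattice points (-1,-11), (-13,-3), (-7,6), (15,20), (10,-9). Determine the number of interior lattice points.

By the shoelace formula, twice the signed area is |[(-1)·(-3) − (-13)·(-11)] + [(-13)·6 − (-7)·(-3)] + [(-7)·20 − 15·6] + [15·(-9) − 10·20] + [10·(-11) − (-1)·(-9)]| = 923, so the area is 923/2.
Summing gcd(|Δx|,|Δy|) over the edges gives the boundary count: gcd(12,8) + gcd(6,9) + gcd(22,14) + gcd(5,29) + gcd(11,2) = 4+3+2+1+1 = 11.
Pick's theorem gives I = A − B/2 + 1 = 923/2 − 11/2 + 1 = 457.

457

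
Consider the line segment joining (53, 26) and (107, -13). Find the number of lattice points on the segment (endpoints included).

The number of lattice points on a segment between lattice points is gcd(|Δx|,|Δy|) + 1 = gcd(54,39) + 1 = 3 + 1 = 4.

4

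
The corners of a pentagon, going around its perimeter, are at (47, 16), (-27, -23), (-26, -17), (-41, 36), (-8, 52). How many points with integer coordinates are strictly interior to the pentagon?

By the shoelace formula, twice the signed area is |[47·(-23) − (-27)·16] + [(-27)·(-17) − (-26)·(-23)] + [(-26)·36 − (-41)·(-17)] + [(-41)·52 − (-8)·36] + [(-8)·16 − 47·52]| = 6837, so the area is 6837/2.
The number of boundary lattice points is Σ gcd(|Δx|,|Δy|) = gcd(74,39) + gcd(1,6) + gcd(15,53) + gcd(33,16) + gcd(55,36) = 1+1+1+1+1 = 5.
Pick's theorem gives I = A − B/2 + 1 = 6837/2 − 5/2 + 1 = 3417.

3417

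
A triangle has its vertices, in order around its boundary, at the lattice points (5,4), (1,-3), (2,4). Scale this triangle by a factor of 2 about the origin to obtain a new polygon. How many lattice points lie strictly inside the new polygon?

38

By the shoelace formula, twice the signed area is |(5·(-3) − 1·4) + (1·4 − 2·(-3)) + (2·4 − 5·4)| = 21, so the area is 10.5.
Summing gcd(|Δx|,|Δy|) over the edges gives the boundary count: gcd(4,7) + gcd(1,7) + gcd(3,0) = 1+1+3 = 5.
Scaling by 2 multiplies the area by 2² = 4 (so the new area is 42) and multiplies the boundary lattice-point count by 2, giving 10.
By Pick's theorem, the interior count of the dilated polygon is 42 − 10/2 + 1 = 38.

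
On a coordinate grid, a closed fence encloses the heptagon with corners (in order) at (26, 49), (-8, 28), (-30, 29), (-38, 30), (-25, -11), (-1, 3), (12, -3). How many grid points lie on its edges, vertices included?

The number of boundary lattice points is Σ gcd(|Δx|,|Δy|) = gcd(34,21) + gcd(22,1) + gcd(8,1) + gcd(13,41) + gcd(24,14) + gcd(13,6) + gcd(14,52) = 1+1+1+1+2+1+2 = 9.

9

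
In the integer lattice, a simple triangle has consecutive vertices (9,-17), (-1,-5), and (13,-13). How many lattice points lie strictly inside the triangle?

41

Using the shoelace formula, 2A = |(9·(-5) − (-1)·(-17)) + ((-1)·(-13) − 13·(-5)) + (13·(-17) − 9·(-13))| = 88, so the area is 44.
Along each edge there are gcd(|Δx|,|Δy|)+1 lattice points, so counting each shared vertex once the boundary has gcd(10,12) + gcd(14,8) + gcd(4,4) = 2+2+4 = 8.
By Pick's theorem A = I + B/2 − 1, so I = 44 − 8/2 + 1 = 41.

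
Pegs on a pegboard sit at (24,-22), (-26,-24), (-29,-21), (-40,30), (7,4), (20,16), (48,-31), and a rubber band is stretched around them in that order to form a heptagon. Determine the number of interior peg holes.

By the shoelace formula, twice the signed area is |(24·(-24) − (-26)·(-22)) + ((-26)·(-21) − (-29)·(-24)) + ((-29)·30 − (-40)·(-21)) + ((-40)·4 − 7·30) + (7·16 − 20·4) + (20·(-31) − 48·16) + (48·(-22) − 24·(-31))| = 5046, so the area is 2523.
Along each edge there are gcd(|Δx|,|Δy|)+1 lattice points, so counting each shared vertex once the boundary has gcd(50,2) + gcd(3,3) + gcd(11,51) + gcd(47,26) + gcd(13,12) + gcd(28,47) + gcd(24,9) = 2+3+1+1+1+1+3 = 12.
By Pick's theorem A = I + B/2 − 1, so I = 2523 − 12/2 + 1 = 2518.

2518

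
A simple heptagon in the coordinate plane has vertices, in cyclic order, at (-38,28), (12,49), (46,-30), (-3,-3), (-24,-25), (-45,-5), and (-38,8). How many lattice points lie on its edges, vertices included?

26

Summing gcd(|Δx|,|Δy|) over the edges gives the boundary count: gcd(50,21) + gcd(34,79) + gcd(49,27) + gcd(21,22) + gcd(21,20) + gcd(7,13) + gcd(0,20) = 1+1+1+1+1+1+20 = 26.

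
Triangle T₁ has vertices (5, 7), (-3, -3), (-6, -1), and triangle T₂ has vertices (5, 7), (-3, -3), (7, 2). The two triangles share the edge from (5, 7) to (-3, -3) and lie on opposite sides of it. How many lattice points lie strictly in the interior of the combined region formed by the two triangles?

The union is the simple quadrilateral with vertices (5, 7), (-6, -1), (-3, -3), (7, 2) in order.
Using the shoelace formula, 2A = |[5·(-1) − (-6)·7] + [(-6)·(-3) − (-3)·(-1)] + [(-3)·2 − 7·(-3)] + [7·7 − 5·2]| = 106, so the area is 53.
The number of boundary lattice points is Σ gcd(|Δx|,|Δy|) = gcd(11,8) + gcd(3,2) + gcd(10,5) + gcd(2,5) = 1+1+5+1 = 8.
By Pick's theorem I = A − B/2 + 1 = 53 − 8/2 + 1 = 50.

50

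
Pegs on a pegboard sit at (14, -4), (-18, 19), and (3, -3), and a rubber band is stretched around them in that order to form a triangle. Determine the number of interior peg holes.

By the shoelace formula, twice the signed area is |(14·19 − (-18)·(-4)) + ((-18)·(-3) − 3·19) + (3·(-4) − 14·(-3))| = 221, so the area is 221/2.
Summing gcd(|Δx|,|Δy|) over the edges gives the boundary count: gcd(32,23) + gcd(21,22) + gcd(11,1) = 1+1+1 = 3.
Pick's theorem gives I = A − B/2 + 1 = 221/2 − 3/2 + 1 = 110.

110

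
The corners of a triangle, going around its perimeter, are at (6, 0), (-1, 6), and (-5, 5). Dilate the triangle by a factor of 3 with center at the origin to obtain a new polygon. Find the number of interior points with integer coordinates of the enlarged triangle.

The shoelace formula gives twice the area as |(6·6 − (-1)·0) + ((-1)·5 − (-5)·6) + ((-5)·0 − 6·5)| = 31, so the area is 15.5.
Summing gcd(|Δx|,|Δy|) over the edges gives the boundary count: gcd(7,6) + gcd(4,1) + gcd(11,5) = 1+1+1 = 3.
Scaling by 3 multiplies the area by 3² = 9 (so the new area is 139.5) and multiplies the boundary lattice-point count by 3, giving 9.
By Pick's theorem, the interior count of the dilated polygon is 139.5 − 9/2 + 1 = 136.

136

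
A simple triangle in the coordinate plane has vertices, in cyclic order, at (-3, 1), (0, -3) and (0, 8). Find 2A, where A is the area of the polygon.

Using the shoelace formula, 2A = |((-3)·(-3) − 0·1) + (0·8 − 0·(-3)) + (0·1 − (-3)·8)| = 33, so the area is 16.5.

33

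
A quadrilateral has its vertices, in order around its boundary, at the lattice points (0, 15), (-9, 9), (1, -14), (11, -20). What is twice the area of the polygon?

551

Using the shoelace formula, 2A = |(0·9 − (-9)·15) + ((-9)·(-14) − 1·9) + (1·(-20) − 11·(-14)) + (11·15 − 0·(-20))| = 551, so the area is 551/2.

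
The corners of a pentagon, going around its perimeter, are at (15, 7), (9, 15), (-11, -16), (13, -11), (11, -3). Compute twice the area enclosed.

716

The shoelace formula gives twice the area as |(15·15 − 9·7) + (9·(-16) − (-11)·15) + ((-11)·(-11) − 13·(-16)) + (13·(-3) − 11·(-11)) + (11·7 − 15·(-3))| = 716, so the area is 358.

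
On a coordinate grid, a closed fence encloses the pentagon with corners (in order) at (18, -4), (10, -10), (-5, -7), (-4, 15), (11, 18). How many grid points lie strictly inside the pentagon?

By the shoelace formula, twice the signed area is |[18·(-10) − 10·(-4)] + [10·(-7) − (-5)·(-10)] + [(-5)·15 − (-4)·(-7)] + [(-4)·18 − 11·15] + [11·(-4) − 18·18]| = 968, so the area is 484.
Summing gcd(|Δx|,|Δy|) over the edges gives the boundary count: gcd(8,6) + gcd(15,3) + gcd(1,22) + gcd(15,3) + gcd(7,22) = 2+3+1+3+1 = 10.
By Pick's theorem A = I + B/2 − 1, so I = 484 − 10/2 + 1 = 480.

480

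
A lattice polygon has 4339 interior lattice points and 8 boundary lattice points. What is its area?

4342

By Pick's theorem, A = I + B/2 − 1 = 4339 + 8/2 − 1 = 4342.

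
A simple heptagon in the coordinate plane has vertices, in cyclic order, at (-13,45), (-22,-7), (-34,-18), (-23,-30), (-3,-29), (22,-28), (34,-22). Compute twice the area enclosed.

Using the shoelace formula, 2A = |((-13)·(-7) − (-22)·45) + ((-22)·(-18) − (-34)·(-7)) + ((-34)·(-30) − (-23)·(-18)) + ((-23)·(-29) − (-3)·(-30)) + ((-3)·(-28) − 22·(-29)) + (22·(-22) − 34·(-28)) + (34·45 − (-13)·(-22))| = 4856, so the area is 2428.

4856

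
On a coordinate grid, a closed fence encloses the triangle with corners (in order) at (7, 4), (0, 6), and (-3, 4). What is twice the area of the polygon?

By the shoelace formula, twice the signed area is |(7·6 − 0·4) + (0·4 − (-3)·6) + ((-3)·4 − 7·4)| = 20, so the area is 10.

20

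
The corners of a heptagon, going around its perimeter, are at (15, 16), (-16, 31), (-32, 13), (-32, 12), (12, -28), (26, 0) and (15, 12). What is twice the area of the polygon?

3389

By the shoelace formula, twice the signed area is |[15·31 − (-16)·16] + [(-16)·13 − (-32)·31] + [(-32)·12 − (-32)·13] + [(-32)·(-28) − 12·12] + [12·0 − 26·(-28)] + [26·12 − 15·0] + [15·16 − 15·12]| = 3389, so the area is 1694.5.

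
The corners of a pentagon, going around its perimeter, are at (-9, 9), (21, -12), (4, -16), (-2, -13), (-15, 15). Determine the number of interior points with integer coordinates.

333

By the shoelace formula, twice the signed area is |[(-9)·(-12) − 21·9] + [21·(-16) − 4·(-12)] + [4·(-13) − (-2)·(-16)] + [(-2)·15 − (-15)·(-13)] + [(-15)·9 − (-9)·15]| = 678, so the area is 339.
Summing gcd(|Δx|,|Δy|) over the edges gives the boundary count: gcd(30,21) + gcd(17,4) + gcd(6,3) + gcd(13,28) + gcd(6,6) = 3+1+3+1+6 = 14.
Pick's theorem gives I = A − B/2 + 1 = 339 − 14/2 + 1 = 333.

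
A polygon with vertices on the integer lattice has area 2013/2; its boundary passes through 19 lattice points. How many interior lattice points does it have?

From Pick's theorem, I = A − B/2 + 1 = 2013/2 − 19/2 + 1 = 998.

998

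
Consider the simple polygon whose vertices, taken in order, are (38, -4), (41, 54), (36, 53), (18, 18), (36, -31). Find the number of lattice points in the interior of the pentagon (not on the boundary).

982

By the shoelace formula, twice the signed area is |(38·54 − 41·(-4)) + (41·53 − 36·54) + (36·18 − 18·53) + (18·(-31) − 36·18) + (36·(-4) − 38·(-31))| = 1967, so the area is 1967/2.
Along each edge there are gcd(|Δx|,|Δy|)+1 lattice points, so counting each shared vertex once the boundary has gcd(3,58) + gcd(5,1) + gcd(18,35) + gcd(18,49) + gcd(2,27) = 1+1+1+1+1 = 5.
Pick's theorem gives I = A − B/2 + 1 = 1967/2 − 5/2 + 1 = 982.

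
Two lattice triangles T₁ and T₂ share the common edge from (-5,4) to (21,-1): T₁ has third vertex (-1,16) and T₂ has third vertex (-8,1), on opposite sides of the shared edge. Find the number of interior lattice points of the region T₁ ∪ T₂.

209

The union is the simple quadrilateral with vertices (-5,4), (-1,16), (21,-1), (-8,1) in order.
The shoelace formula gives twice the area as |((-5)·16 − (-1)·4) + ((-1)·(-1) − 21·16) + (21·1 − (-8)·(-1)) + ((-8)·4 − (-5)·1)| = 425, so the area is 212.5.
Along each edge there are gcd(|Δx|,|Δy|)+1 lattice points, so counting each shared vertex once the boundary has gcd(4,12) + gcd(22,17) + gcd(29,2) + gcd(3,3) = 4+1+1+3 = 9.
By Pick's theorem I = A − B/2 + 1 = 212.5 − 9/2 + 1 = 209.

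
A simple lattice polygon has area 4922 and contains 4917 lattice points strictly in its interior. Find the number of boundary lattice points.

Pick's theorem gives A = I + B/2 − 1, so B = 2(A − I + 1) = 2(4922 − 4917 + 1) = 12.

12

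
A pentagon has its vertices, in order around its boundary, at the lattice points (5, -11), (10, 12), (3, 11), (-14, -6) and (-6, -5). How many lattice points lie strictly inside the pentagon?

243

By the shoelace formula, twice the signed area is |(5·12 − 10·(-11)) + (10·11 − 3·12) + (3·(-6) − (-14)·11) + ((-14)·(-5) − (-6)·(-6)) + ((-6)·(-11) − 5·(-5))| = 505, so the area is 252.5.
The number of boundary lattice points is Σ gcd(|Δx|,|Δy|) = gcd(5,23) + gcd(7,1) + gcd(17,17) + gcd(8,1) + gcd(11,6) = 1+1+17+1+1 = 21.
By Pick's theorem A = I + B/2 − 1, so I = 252.5 − 21/2 + 1 = 243.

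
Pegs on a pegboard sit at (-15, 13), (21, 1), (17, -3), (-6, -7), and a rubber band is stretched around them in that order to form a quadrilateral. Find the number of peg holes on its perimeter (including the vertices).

18

Along each edge there are gcd(|Δx|,|Δy|)+1 lattice points, so counting each shared vertex once the boundary has gcd(36,12) + gcd(4,4) + gcd(23,4) + gcd(9,20) = 12+4+1+1 = 18.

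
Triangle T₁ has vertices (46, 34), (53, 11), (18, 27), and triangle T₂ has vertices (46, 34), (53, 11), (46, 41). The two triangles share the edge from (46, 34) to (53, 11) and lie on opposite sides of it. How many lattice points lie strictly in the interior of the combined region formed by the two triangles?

The union is the simple quadrilateral with vertices (46, 34), (18, 27), (53, 11), (46, 41) in order.
By the shoelace formula, twice the signed area is |(46·27 − 18·34) + (18·11 − 53·27) + (53·41 − 46·11) + (46·34 − 46·41)| = 742, so the area is 371.
The number of boundary lattice points is Σ gcd(|Δx|,|Δy|) = gcd(28,7) + gcd(35,16) + gcd(7,30) + gcd(0,7) = 7+1+1+7 = 16.
By Pick's theorem I = A − B/2 + 1 = 371 − 16/2 + 1 = 364.

364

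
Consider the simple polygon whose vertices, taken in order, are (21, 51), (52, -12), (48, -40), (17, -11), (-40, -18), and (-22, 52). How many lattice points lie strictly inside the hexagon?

4842

Using the shoelace formula, 2A = |[21·(-12) − 52·51] + [52·(-40) − 48·(-12)] + [48·(-11) − 17·(-40)] + [17·(-18) − (-40)·(-11)] + [(-40)·52 − (-22)·(-18)] + [(-22)·51 − 21·52]| = 9692, so the area is 4846.
Summing gcd(|Δx|,|Δy|) over the edges gives the boundary count: gcd(31,63) + gcd(4,28) + gcd(31,29) + gcd(57,7) + gcd(18,70) + gcd(43,1) = 1+4+1+1+2+1 = 10.
Pick's theorem gives I = A − B/2 + 1 = 4846 − 10/2 + 1 = 4842.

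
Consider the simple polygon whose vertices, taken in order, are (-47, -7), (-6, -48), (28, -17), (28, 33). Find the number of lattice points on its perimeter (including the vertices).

97

The number of boundary lattice points is Σ gcd(|Δx|,|Δy|) = gcd(41,41) + gcd(34,31) + gcd(0,50) + gcd(75,40) = 41+1+50+5 = 97.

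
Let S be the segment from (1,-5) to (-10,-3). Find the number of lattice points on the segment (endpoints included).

The number of lattice points on a segment between lattice points is gcd(|Δx|,|Δy|) + 1 = gcd(11,2) + 1 = 1 + 1 = 2.

2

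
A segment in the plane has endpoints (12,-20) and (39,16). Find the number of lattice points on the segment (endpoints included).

The number of lattice points on a segment between lattice points is gcd(|Δx|,|Δy|) + 1 = gcd(27,36) + 1 = 9 + 1 = 10.

10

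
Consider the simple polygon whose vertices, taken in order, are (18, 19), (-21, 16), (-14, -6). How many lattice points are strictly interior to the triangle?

By the shoelace formula, twice the signed area is |(18·16 − (-21)·19) + ((-21)·(-6) − (-14)·16) + ((-14)·19 − 18·(-6))| = 879, so the area is 879/2.
Summing gcd(|Δx|,|Δy|) over the edges gives the boundary count: gcd(39,3) + gcd(7,22) + gcd(32,25) = 3+1+1 = 5.
Pick's theorem gives I = A − B/2 + 1 = 879/2 − 5/2 + 1 = 438.

438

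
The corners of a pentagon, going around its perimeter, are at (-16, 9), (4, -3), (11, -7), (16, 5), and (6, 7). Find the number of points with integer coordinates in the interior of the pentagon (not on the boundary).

The shoelace formula gives twice the area as |[(-16)·(-3) − 4·9] + [4·(-7) − 11·(-3)] + [11·5 − 16·(-7)] + [16·7 − 6·5] + [6·9 − (-16)·7]| = 432, so the area is 216.
The number of boundary lattice points is Σ gcd(|Δx|,|Δy|) = gcd(20,12) + gcd(7,4) + gcd(5,12) + gcd(10,2) + gcd(22,2) = 4+1+1+2+2 = 10.
By Pick's theorem A = I + B/2 − 1, so I = 216 − 10/2 + 1 = 212.

212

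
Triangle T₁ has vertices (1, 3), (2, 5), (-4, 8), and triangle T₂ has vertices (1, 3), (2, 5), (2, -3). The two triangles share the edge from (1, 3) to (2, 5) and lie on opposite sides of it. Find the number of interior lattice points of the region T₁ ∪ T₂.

The union is the simple quadrilateral with vertices (1, 3), (-4, 8), (2, 5), (2, -3) in order.
By the shoelace formula, twice the signed area is |[1·8 − (-4)·3] + [(-4)·5 − 2·8] + [2·(-3) − 2·5] + [2·3 − 1·(-3)]| = 23, so the area is 23/2.
Along each edge there are gcd(|Δx|,|Δy|)+1 lattice points, so counting each shared vertex once the boundary has gcd(5,5) + gcd(6,3) + gcd(0,8) + gcd(1,6) = 5+3+8+1 = 17.
By Pick's theorem I = A − B/2 + 1 = 23/2 − 17/2 + 1 = 4.

4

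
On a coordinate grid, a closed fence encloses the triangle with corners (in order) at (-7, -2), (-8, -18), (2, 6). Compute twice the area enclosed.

136

The shoelace formula gives twice the area as |[(-7)·(-18) − (-8)·(-2)] + [(-8)·6 − 2·(-18)] + [2·(-2) − (-7)·6]| = 136, so the area is 68.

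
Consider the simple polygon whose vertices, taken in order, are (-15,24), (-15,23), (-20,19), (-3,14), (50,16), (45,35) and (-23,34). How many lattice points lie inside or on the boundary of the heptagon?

1276

By the shoelace formula, twice the signed area is |[(-15)·23 − (-15)·24] + [(-15)·19 − (-20)·23] + [(-20)·14 − (-3)·19] + [(-3)·16 − 50·14] + [50·35 − 45·16] + [45·34 − (-23)·35] + [(-23)·24 − (-15)·34]| = 2542, so the area is 1271.
Summing gcd(|Δx|,|Δy|) over the edges gives the boundary count: gcd(0,1) + gcd(5,4) + gcd(17,5) + gcd(53,2) + gcd(5,19) + gcd(68,1) + gcd(8,10) = 1+1+1+1+1+1+2 = 8.
Pick's theorem gives I = A − B/2 + 1 = 1271 − 8/2 + 1 = 1268, so the closed region contains I + B = 1268 + 8 = 1276 lattice points.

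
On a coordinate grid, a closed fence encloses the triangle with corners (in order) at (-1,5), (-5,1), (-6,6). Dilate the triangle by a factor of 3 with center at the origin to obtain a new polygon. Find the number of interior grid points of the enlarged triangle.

Using the shoelace formula, 2A = |[(-1)·1 − (-5)·5] + [(-5)·6 − (-6)·1] + [(-6)·5 − (-1)·6]| = 24, so the area is 12.
Along each edge there are gcd(|Δx|,|Δy|)+1 lattice points, so counting each shared vertex once the boundary has gcd(4,4) + gcd(1,5) + gcd(5,1) = 4+1+1 = 6.
Scaling by 3 multiplies the area by 3² = 9 (so the new area is 108) and multiplies the boundary lattice-point count by 3, giving 18.
By Pick's theorem, the interior count of the dilated polygon is 108 − 18/2 + 1 = 100.

100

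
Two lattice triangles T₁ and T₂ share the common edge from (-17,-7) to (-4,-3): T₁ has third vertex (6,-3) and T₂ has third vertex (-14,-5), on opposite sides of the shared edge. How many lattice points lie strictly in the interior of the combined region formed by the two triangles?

The union is the simple quadrilateral with vertices (-17,-7), (6,-3), (-4,-3), (-14,-5) in order.
By the shoelace formula, twice the signed area is |((-17)·(-3) − 6·(-7)) + (6·(-3) − (-4)·(-3)) + ((-4)·(-5) − (-14)·(-3)) + ((-14)·(-7) − (-17)·(-5))| = 54, so the area is 27.
Along each edge there are gcd(|Δx|,|Δy|)+1 lattice points, so counting each shared vertex once the boundary has gcd(23,4) + gcd(10,0) + gcd(10,2) + gcd(3,2) = 1+10+2+1 = 14.
By Pick's theorem I = A − B/2 + 1 = 27 − 14/2 + 1 = 21.

21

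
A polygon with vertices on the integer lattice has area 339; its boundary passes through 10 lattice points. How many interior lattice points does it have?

335

From Pick's theorem, I = A − B/2 + 1 = 339 − 10/2 + 1 = 335.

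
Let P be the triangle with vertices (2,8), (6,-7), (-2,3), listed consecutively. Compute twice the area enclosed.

80

The shoelace formula gives twice the area as |[2·(-7) − 6·8] + [6·3 − (-2)·(-7)] + [(-2)·8 − 2·3]| = 80, so the area is 40.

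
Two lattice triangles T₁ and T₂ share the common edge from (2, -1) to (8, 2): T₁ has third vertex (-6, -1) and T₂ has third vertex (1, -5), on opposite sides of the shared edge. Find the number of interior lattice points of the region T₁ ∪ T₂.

15

The union is the simple quadrilateral with vertices (2, -1), (-6, -1), (8, 2), (1, -5) in order.
Using the shoelace formula, 2A = |(2·(-1) − (-6)·(-1)) + ((-6)·2 − 8·(-1)) + (8·(-5) − 1·2) + (1·(-1) − 2·(-5))| = 45, so the area is 22.5.
Summing gcd(|Δx|,|Δy|) over the edges gives the boundary count: gcd(8,0) + gcd(14,3) + gcd(7,7) + gcd(1,4) = 8+1+7+1 = 17.
By Pick's theorem I = A − B/2 + 1 = 22.5 − 17/2 + 1 = 15.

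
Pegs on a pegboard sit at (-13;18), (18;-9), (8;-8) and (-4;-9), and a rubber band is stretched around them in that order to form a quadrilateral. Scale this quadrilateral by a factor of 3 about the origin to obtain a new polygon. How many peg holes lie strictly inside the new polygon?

2557

The shoelace formula gives twice the area as |((-13)·(-9) − 18·18) + (18·(-8) − 8·(-9)) + (8·(-9) − (-4)·(-8)) + ((-4)·18 − (-13)·(-9))| = 572, so the area is 286.
Along each edge there are gcd(|Δx|,|Δy|)+1 lattice points, so counting each shared vertex once the boundary has gcd(31,27) + gcd(10,1) + gcd(12,1) + gcd(9,27) = 1+1+1+9 = 12.
Scaling by 3 multiplies the area by 3² = 9 (so the new area is 2574) and multiplies the boundary lattice-point count by 3, giving 36.
By Pick's theorem, the interior count of the dilated polygon is 2574 − 36/2 + 1 = 2557.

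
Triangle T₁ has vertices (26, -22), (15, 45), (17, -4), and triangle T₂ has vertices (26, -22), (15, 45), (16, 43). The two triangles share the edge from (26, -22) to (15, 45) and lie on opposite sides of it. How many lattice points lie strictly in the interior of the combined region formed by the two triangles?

218

The union is the simple quadrilateral with vertices (26, -22), (17, -4), (15, 45), (16, 43) in order.
The shoelace formula gives twice the area as |[26·(-4) − 17·(-22)] + [17·45 − 15·(-4)] + [15·43 − 16·45] + [16·(-22) − 26·43]| = 450, so the area is 225.
Along each edge there are gcd(|Δx|,|Δy|)+1 lattice points, so counting each shared vertex once the boundary has gcd(9,18) + gcd(2,49) + gcd(1,2) + gcd(10,65) = 9+1+1+5 = 16.
By Pick's theorem I = A − B/2 + 1 = 225 − 16/2 + 1 = 218.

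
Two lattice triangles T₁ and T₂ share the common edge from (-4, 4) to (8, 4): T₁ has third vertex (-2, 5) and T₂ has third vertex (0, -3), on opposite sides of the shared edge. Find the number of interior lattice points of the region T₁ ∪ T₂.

47

The union is the simple quadrilateral with vertices (-4, 4), (-2, 5), (8, 4), (0, -3) in order.
By the shoelace formula, twice the signed area is |((-4)·5 − (-2)·4) + ((-2)·4 − 8·5) + (8·(-3) − 0·4) + (0·4 − (-4)·(-3))| = 96, so the area is 48.
Along each edge there are gcd(|Δx|,|Δy|)+1 lattice points, so counting each shared vertex once the boundary has gcd(2,1) + gcd(10,1) + gcd(8,7) + gcd(4,7) = 1+1+1+1 = 4.
By Pick's theorem I = A − B/2 + 1 = 48 − 4/2 + 1 = 47.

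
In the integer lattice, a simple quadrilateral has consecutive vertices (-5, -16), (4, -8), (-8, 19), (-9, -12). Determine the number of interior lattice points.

230

The shoelace formula gives twice the area as |[(-5)·(-8) − 4·(-16)] + [4·19 − (-8)·(-8)] + [(-8)·(-12) − (-9)·19] + [(-9)·(-16) − (-5)·(-12)]| = 467, so the area is 467/2.
Along each edge there are gcd(|Δx|,|Δy|)+1 lattice points, so counting each shared vertex once the boundary has gcd(9,8) + gcd(12,27) + gcd(1,31) + gcd(4,4) = 1+3+1+4 = 9.
Pick's theorem gives I = A − B/2 + 1 = 467/2 − 9/2 + 1 = 230.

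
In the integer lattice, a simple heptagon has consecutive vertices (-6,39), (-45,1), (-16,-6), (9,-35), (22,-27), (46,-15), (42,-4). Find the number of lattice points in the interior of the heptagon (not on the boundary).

3066

The shoelace formula gives twice the area as |((-6)·1 − (-45)·39) + ((-45)·(-6) − (-16)·1) + ((-16)·(-35) − 9·(-6)) + (9·(-27) − 22·(-35)) + (22·(-15) − 46·(-27)) + (46·(-4) − 42·(-15)) + (42·39 − (-6)·(-4))| = 6148, so the area is 3074.
Summing gcd(|Δx|,|Δy|) over the edges gives the boundary count: gcd(39,38) + gcd(29,7) + gcd(25,29) + gcd(13,8) + gcd(24,12) + gcd(4,11) + gcd(48,43) = 1+1+1+1+12+1+1 = 18.
Pick's theorem gives I = A − B/2 + 1 = 3074 − 18/2 + 1 = 3066.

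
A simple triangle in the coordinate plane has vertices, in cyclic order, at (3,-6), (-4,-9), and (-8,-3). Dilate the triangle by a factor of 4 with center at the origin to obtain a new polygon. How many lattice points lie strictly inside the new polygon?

By the shoelace formula, twice the signed area is |[3·(-9) − (-4)·(-6)] + [(-4)·(-3) − (-8)·(-9)] + [(-8)·(-6) − 3·(-3)]| = 54, so the area is 27.
The number of boundary lattice points is Σ gcd(|Δx|,|Δy|) = gcd(7,3) + gcd(4,6) + gcd(11,3) = 1+2+1 = 4.
Scaling by 4 multiplies the area by 4² = 16 (so the new area is 432) and multiplies the boundary lattice-point count by 4, giving 16.
By Pick's theorem, the interior count of the dilated polygon is 432 − 16/2 + 1 = 425.

425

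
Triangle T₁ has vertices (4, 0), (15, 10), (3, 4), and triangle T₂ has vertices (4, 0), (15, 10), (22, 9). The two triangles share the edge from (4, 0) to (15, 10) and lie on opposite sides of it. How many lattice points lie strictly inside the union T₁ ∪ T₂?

The union is the simple quadrilateral with vertices (4, 0), (3, 4), (15, 10), (22, 9) in order.
The shoelace formula gives twice the area as |(4·4 − 3·0) + (3·10 − 15·4) + (15·9 − 22·10) + (22·0 − 4·9)| = 135, so the area is 135/2.
Along each edge there are gcd(|Δx|,|Δy|)+1 lattice points, so counting each shared vertex once the boundary has gcd(1,4) + gcd(12,6) + gcd(7,1) + gcd(18,9) = 1+6+1+9 = 17.
By Pick's theorem I = A − B/2 + 1 = 135/2 − 17/2 + 1 = 60.

60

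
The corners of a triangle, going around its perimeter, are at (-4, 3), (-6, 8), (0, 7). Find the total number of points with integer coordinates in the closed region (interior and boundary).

The shoelace formula gives twice the area as |[(-4)·8 − (-6)·3] + [(-6)·7 − 0·8] + [0·3 − (-4)·7]| = 28, so the area is 14.
Along each edge there are gcd(|Δx|,|Δy|)+1 lattice points, so counting each shared vertex once the boundary has gcd(2,5) + gcd(6,1) + gcd(4,4) = 1+1+4 = 6.
Pick's theorem gives I = A − B/2 + 1 = 14 − 6/2 + 1 = 12, so the closed region contains I + B = 12 + 6 = 18 lattice points.

18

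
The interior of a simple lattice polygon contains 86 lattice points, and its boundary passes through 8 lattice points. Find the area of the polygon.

Pick's theorem states A = I + B/2 − 1, so A = 86 + 8/2 − 1 = 89.

89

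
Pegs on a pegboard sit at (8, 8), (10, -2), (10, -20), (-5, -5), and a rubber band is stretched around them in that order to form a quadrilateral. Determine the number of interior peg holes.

Using the shoelace formula, 2A = |(8·(-2) − 10·8) + (10·(-20) − 10·(-2)) + (10·(-5) − (-5)·(-20)) + ((-5)·8 − 8·(-5))| = 426, so the area is 213.
Summing gcd(|Δx|,|Δy|) over the edges gives the boundary count: gcd(2,10) + gcd(0,18) + gcd(15,15) + gcd(13,13) = 2+18+15+13 = 48.
Pick's theorem gives I = A − B/2 + 1 = 213 − 48/2 + 1 = 190.

190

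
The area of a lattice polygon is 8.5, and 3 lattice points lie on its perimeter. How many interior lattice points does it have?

8

Pick's theorem A = I + B/2 − 1 rearranges to I = A − B/2 + 1 = 8.5 − 3/2 + 1 = 8.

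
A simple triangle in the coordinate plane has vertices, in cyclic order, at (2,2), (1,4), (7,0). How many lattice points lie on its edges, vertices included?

Along each edge there are gcd(|Δx|,|Δy|)+1 lattice points, so counting each shared vertex once the boundary has gcd(1,2) + gcd(6,4) + gcd(5,2) = 1+2+1 = 4.

4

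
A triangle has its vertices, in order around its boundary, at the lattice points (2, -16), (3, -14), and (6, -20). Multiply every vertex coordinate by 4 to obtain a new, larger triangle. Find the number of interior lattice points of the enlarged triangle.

81

The shoelace formula gives twice the area as |[2·(-14) − 3·(-16)] + [3·(-20) − 6·(-14)] + [6·(-16) − 2·(-20)]| = 12, so the area is 6.
The number of boundary lattice points is Σ gcd(|Δx|,|Δy|) = gcd(1,2) + gcd(3,6) + gcd(4,4) = 1+3+4 = 8.
Scaling by 4 multiplies the area by 4² = 16 (so the new area is 96) and multiplies the boundary lattice-point count by 4, giving 32.
By Pick's theorem, the interior count of the dilated polygon is 96 − 32/2 + 1 = 81.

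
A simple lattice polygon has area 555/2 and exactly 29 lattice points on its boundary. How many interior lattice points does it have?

From Pick's theorem, I = A − B/2 + 1 = 555/2 − 29/2 + 1 = 264.

264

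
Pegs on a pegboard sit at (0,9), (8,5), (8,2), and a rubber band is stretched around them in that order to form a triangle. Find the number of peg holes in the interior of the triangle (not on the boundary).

9

Using the shoelace formula, 2A = |(0·5 − 8·9) + (8·2 − 8·5) + (8·9 − 0·2)| = 24, so the area is 12.
Summing gcd(|Δx|,|Δy|) over the edges gives the boundary count: gcd(8,4) + gcd(0,3) + gcd(8,7) = 4+3+1 = 8.
Pick's theorem gives I = A − B/2 + 1 = 12 − 8/2 + 1 = 9.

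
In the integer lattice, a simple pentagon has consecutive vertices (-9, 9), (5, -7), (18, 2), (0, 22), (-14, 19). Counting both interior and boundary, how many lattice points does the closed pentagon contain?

458

Using the shoelace formula, 2A = |[(-9)·(-7) − 5·9] + [5·2 − 18·(-7)] + [18·22 − 0·2] + [0·19 − (-14)·22] + [(-14)·9 − (-9)·19]| = 903, so the area is 451.5.
The number of boundary lattice points is Σ gcd(|Δx|,|Δy|) = gcd(14,16) + gcd(13,9) + gcd(18,20) + gcd(14,3) + gcd(5,10) = 2+1+2+1+5 = 11.
Pick's theorem gives I = A − B/2 + 1 = 451.5 − 11/2 + 1 = 447, so the closed region contains I + B = 447 + 11 = 458 lattice points.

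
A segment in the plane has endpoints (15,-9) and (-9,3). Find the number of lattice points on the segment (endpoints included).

The number of lattice points on a segment between lattice points is gcd(|Δx|,|Δy|) + 1 = gcd(24,12) + 1 = 12 + 1 = 13.

13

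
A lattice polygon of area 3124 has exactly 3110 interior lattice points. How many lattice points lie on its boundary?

30

Pick's theorem gives A = I + B/2 − 1, so B = 2(A − I + 1) = 2(3124 − 3110 + 1) = 30.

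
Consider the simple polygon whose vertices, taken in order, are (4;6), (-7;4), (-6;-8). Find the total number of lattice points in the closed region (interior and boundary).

By the shoelace formula, twice the signed area is |[4·4 − (-7)·6] + [(-7)·(-8) − (-6)·4] + [(-6)·6 − 4·(-8)]| = 134, so the area is 67.
Along each edge there are gcd(|Δx|,|Δy|)+1 lattice points, so counting each shared vertex once the boundary has gcd(11,2) + gcd(1,12) + gcd(10,14) = 1+1+2 = 4.
Pick's theorem gives I = A − B/2 + 1 = 67 − 4/2 + 1 = 66, so the closed region contains I + B = 66 + 4 = 70 lattice points.

70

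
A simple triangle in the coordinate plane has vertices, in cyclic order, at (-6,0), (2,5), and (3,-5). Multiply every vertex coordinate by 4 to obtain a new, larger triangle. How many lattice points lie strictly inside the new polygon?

675

The shoelace formula gives twice the area as |((-6)·5 − 2·0) + (2·(-5) − 3·5) + (3·0 − (-6)·(-5))| = 85, so the area is 85/2.
The number of boundary lattice points is Σ gcd(|Δx|,|Δy|) = gcd(8,5) + gcd(1,10) + gcd(9,5) = 1+1+1 = 3.
Scaling by 4 multiplies the area by 4² = 16 (so the new area is 680) and multiplies the boundary lattice-point count by 4, giving 12.
By Pick's theorem, the interior count of the dilated polygon is 680 − 12/2 + 1 = 675.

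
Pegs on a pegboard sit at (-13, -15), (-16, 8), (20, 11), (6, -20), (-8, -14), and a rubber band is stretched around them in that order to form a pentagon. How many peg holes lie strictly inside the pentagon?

723

The shoelace formula gives twice the area as |[(-13)·8 − (-16)·(-15)] + [(-16)·11 − 20·8] + [20·(-20) − 6·11] + [6·(-14) − (-8)·(-20)] + [(-8)·(-15) − (-13)·(-14)]| = 1452, so the area is 726.
Summing gcd(|Δx|,|Δy|) over the edges gives the boundary count: gcd(3,23) + gcd(36,3) + gcd(14,31) + gcd(14,6) + gcd(5,1) = 1+3+1+2+1 = 8.
Pick's theorem gives I = A − B/2 + 1 = 726 − 8/2 + 1 = 723.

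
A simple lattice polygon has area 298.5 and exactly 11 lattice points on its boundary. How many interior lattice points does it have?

294

From Pick's theorem, I = A − B/2 + 1 = 298.5 − 11/2 + 1 = 294.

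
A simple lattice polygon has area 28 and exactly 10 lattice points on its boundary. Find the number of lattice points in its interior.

24

From Pick's theorem, I = A − B/2 + 1 = 28 − 10/2 + 1 = 24.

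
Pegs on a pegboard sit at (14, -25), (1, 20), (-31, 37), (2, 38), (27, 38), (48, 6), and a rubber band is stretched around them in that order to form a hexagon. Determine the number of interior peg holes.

2079

Using the shoelace formula, 2A = |(14·20 − 1·(-25)) + (1·37 − (-31)·20) + ((-31)·38 − 2·37) + (2·38 − 27·38) + (27·6 − 48·38) + (48·(-25) − 14·6)| = 4186, so the area is 2093.
The number of boundary lattice points is Σ gcd(|Δx|,|Δy|) = gcd(13,45) + gcd(32,17) + gcd(33,1) + gcd(25,0) + gcd(21,32) + gcd(34,31) = 1+1+1+25+1+1 = 30.
By Pick's theorem A = I + B/2 − 1, so I = 2093 − 30/2 + 1 = 2079.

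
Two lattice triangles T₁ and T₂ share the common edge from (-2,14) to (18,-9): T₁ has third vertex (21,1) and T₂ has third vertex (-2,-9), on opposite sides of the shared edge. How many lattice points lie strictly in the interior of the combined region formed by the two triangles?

The union is the simple quadrilateral with vertices (-2,14), (21,1), (18,-9), (-2,-9) in order.
By the shoelace formula, twice the signed area is |((-2)·1 − 21·14) + (21·(-9) − 18·1) + (18·(-9) − (-2)·(-9)) + ((-2)·14 − (-2)·(-9))| = 729, so the area is 364.5.
The number of boundary lattice points is Σ gcd(|Δx|,|Δy|) = gcd(23,13) + gcd(3,10) + gcd(20,0) + gcd(0,23) = 1+1+20+23 = 45.
By Pick's theorem I = A − B/2 + 1 = 364.5 − 45/2 + 1 = 343.

343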